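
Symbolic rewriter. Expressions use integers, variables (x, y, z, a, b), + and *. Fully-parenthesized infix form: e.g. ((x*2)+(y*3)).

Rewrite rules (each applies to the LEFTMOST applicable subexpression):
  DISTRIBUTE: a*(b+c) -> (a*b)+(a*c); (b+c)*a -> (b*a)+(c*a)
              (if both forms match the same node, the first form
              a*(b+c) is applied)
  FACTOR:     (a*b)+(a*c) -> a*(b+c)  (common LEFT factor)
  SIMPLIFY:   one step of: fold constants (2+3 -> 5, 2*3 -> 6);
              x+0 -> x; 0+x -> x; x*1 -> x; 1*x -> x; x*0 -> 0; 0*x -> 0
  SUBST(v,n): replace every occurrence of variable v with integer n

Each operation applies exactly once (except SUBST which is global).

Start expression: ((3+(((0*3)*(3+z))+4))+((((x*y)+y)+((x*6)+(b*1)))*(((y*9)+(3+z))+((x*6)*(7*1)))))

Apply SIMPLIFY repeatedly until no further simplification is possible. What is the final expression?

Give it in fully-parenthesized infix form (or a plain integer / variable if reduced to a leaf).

Start: ((3+(((0*3)*(3+z))+4))+((((x*y)+y)+((x*6)+(b*1)))*(((y*9)+(3+z))+((x*6)*(7*1)))))
Step 1: at LRLL: (0*3) -> 0; overall: ((3+(((0*3)*(3+z))+4))+((((x*y)+y)+((x*6)+(b*1)))*(((y*9)+(3+z))+((x*6)*(7*1))))) -> ((3+((0*(3+z))+4))+((((x*y)+y)+((x*6)+(b*1)))*(((y*9)+(3+z))+((x*6)*(7*1)))))
Step 2: at LRL: (0*(3+z)) -> 0; overall: ((3+((0*(3+z))+4))+((((x*y)+y)+((x*6)+(b*1)))*(((y*9)+(3+z))+((x*6)*(7*1))))) -> ((3+(0+4))+((((x*y)+y)+((x*6)+(b*1)))*(((y*9)+(3+z))+((x*6)*(7*1)))))
Step 3: at LR: (0+4) -> 4; overall: ((3+(0+4))+((((x*y)+y)+((x*6)+(b*1)))*(((y*9)+(3+z))+((x*6)*(7*1))))) -> ((3+4)+((((x*y)+y)+((x*6)+(b*1)))*(((y*9)+(3+z))+((x*6)*(7*1)))))
Step 4: at L: (3+4) -> 7; overall: ((3+4)+((((x*y)+y)+((x*6)+(b*1)))*(((y*9)+(3+z))+((x*6)*(7*1))))) -> (7+((((x*y)+y)+((x*6)+(b*1)))*(((y*9)+(3+z))+((x*6)*(7*1)))))
Step 5: at RLRR: (b*1) -> b; overall: (7+((((x*y)+y)+((x*6)+(b*1)))*(((y*9)+(3+z))+((x*6)*(7*1))))) -> (7+((((x*y)+y)+((x*6)+b))*(((y*9)+(3+z))+((x*6)*(7*1)))))
Step 6: at RRRR: (7*1) -> 7; overall: (7+((((x*y)+y)+((x*6)+b))*(((y*9)+(3+z))+((x*6)*(7*1))))) -> (7+((((x*y)+y)+((x*6)+b))*(((y*9)+(3+z))+((x*6)*7))))
Fixed point: (7+((((x*y)+y)+((x*6)+b))*(((y*9)+(3+z))+((x*6)*7))))

Answer: (7+((((x*y)+y)+((x*6)+b))*(((y*9)+(3+z))+((x*6)*7))))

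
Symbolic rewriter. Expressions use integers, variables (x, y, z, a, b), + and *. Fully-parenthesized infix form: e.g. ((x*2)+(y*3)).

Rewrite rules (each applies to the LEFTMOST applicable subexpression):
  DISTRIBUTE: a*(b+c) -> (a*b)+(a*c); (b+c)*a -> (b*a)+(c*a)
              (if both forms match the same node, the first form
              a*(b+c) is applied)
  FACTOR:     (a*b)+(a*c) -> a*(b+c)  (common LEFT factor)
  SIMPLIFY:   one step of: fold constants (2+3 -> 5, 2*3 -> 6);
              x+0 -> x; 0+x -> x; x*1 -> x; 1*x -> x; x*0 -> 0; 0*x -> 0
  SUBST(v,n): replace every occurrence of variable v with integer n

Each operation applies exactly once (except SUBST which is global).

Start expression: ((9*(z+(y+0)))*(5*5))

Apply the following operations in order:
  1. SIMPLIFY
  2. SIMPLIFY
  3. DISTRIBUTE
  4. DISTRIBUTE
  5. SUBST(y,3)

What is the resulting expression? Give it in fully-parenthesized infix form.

Start: ((9*(z+(y+0)))*(5*5))
Apply SIMPLIFY at LRR (target: (y+0)): ((9*(z+(y+0)))*(5*5)) -> ((9*(z+y))*(5*5))
Apply SIMPLIFY at R (target: (5*5)): ((9*(z+y))*(5*5)) -> ((9*(z+y))*25)
Apply DISTRIBUTE at L (target: (9*(z+y))): ((9*(z+y))*25) -> (((9*z)+(9*y))*25)
Apply DISTRIBUTE at root (target: (((9*z)+(9*y))*25)): (((9*z)+(9*y))*25) -> (((9*z)*25)+((9*y)*25))
Apply SUBST(y,3): (((9*z)*25)+((9*y)*25)) -> (((9*z)*25)+((9*3)*25))

Answer: (((9*z)*25)+((9*3)*25))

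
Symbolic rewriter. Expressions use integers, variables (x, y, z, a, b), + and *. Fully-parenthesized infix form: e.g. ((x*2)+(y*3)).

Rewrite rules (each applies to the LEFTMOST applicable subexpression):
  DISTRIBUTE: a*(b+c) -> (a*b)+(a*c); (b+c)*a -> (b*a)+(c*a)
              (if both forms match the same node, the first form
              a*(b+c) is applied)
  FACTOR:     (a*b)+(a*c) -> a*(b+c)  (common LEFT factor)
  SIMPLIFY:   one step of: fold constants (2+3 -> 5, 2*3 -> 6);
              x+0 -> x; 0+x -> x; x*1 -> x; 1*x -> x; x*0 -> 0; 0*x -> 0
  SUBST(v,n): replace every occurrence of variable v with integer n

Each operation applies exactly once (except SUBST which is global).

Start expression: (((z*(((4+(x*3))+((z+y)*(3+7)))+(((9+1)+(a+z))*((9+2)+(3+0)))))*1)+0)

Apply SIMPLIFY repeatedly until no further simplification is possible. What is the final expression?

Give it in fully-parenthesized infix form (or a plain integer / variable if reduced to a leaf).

Start: (((z*(((4+(x*3))+((z+y)*(3+7)))+(((9+1)+(a+z))*((9+2)+(3+0)))))*1)+0)
Step 1: at root: (((z*(((4+(x*3))+((z+y)*(3+7)))+(((9+1)+(a+z))*((9+2)+(3+0)))))*1)+0) -> ((z*(((4+(x*3))+((z+y)*(3+7)))+(((9+1)+(a+z))*((9+2)+(3+0)))))*1); overall: (((z*(((4+(x*3))+((z+y)*(3+7)))+(((9+1)+(a+z))*((9+2)+(3+0)))))*1)+0) -> ((z*(((4+(x*3))+((z+y)*(3+7)))+(((9+1)+(a+z))*((9+2)+(3+0)))))*1)
Step 2: at root: ((z*(((4+(x*3))+((z+y)*(3+7)))+(((9+1)+(a+z))*((9+2)+(3+0)))))*1) -> (z*(((4+(x*3))+((z+y)*(3+7)))+(((9+1)+(a+z))*((9+2)+(3+0))))); overall: ((z*(((4+(x*3))+((z+y)*(3+7)))+(((9+1)+(a+z))*((9+2)+(3+0)))))*1) -> (z*(((4+(x*3))+((z+y)*(3+7)))+(((9+1)+(a+z))*((9+2)+(3+0)))))
Step 3: at RLRR: (3+7) -> 10; overall: (z*(((4+(x*3))+((z+y)*(3+7)))+(((9+1)+(a+z))*((9+2)+(3+0))))) -> (z*(((4+(x*3))+((z+y)*10))+(((9+1)+(a+z))*((9+2)+(3+0)))))
Step 4: at RRLL: (9+1) -> 10; overall: (z*(((4+(x*3))+((z+y)*10))+(((9+1)+(a+z))*((9+2)+(3+0))))) -> (z*(((4+(x*3))+((z+y)*10))+((10+(a+z))*((9+2)+(3+0)))))
Step 5: at RRRL: (9+2) -> 11; overall: (z*(((4+(x*3))+((z+y)*10))+((10+(a+z))*((9+2)+(3+0))))) -> (z*(((4+(x*3))+((z+y)*10))+((10+(a+z))*(11+(3+0)))))
Step 6: at RRRR: (3+0) -> 3; overall: (z*(((4+(x*3))+((z+y)*10))+((10+(a+z))*(11+(3+0))))) -> (z*(((4+(x*3))+((z+y)*10))+((10+(a+z))*(11+3))))
Step 7: at RRR: (11+3) -> 14; overall: (z*(((4+(x*3))+((z+y)*10))+((10+(a+z))*(11+3)))) -> (z*(((4+(x*3))+((z+y)*10))+((10+(a+z))*14)))
Fixed point: (z*(((4+(x*3))+((z+y)*10))+((10+(a+z))*14)))

Answer: (z*(((4+(x*3))+((z+y)*10))+((10+(a+z))*14)))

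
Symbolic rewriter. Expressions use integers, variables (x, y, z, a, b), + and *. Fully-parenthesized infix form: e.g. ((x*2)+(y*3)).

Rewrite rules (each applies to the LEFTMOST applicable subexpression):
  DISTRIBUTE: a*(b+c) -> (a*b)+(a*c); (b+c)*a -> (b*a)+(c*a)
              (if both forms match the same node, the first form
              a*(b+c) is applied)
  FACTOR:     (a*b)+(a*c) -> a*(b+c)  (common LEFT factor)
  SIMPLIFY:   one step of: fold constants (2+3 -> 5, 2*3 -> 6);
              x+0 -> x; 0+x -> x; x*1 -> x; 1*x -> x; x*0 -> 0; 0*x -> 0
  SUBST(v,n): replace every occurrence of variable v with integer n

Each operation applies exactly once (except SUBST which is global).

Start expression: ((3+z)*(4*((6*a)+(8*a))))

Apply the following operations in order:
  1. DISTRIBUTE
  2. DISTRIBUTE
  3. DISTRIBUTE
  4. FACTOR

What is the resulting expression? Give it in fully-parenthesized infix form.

Answer: ((3*((4*(6*a))+(4*(8*a))))+(z*(4*((6*a)+(8*a)))))

Derivation:
Start: ((3+z)*(4*((6*a)+(8*a))))
Apply DISTRIBUTE at root (target: ((3+z)*(4*((6*a)+(8*a))))): ((3+z)*(4*((6*a)+(8*a)))) -> ((3*(4*((6*a)+(8*a))))+(z*(4*((6*a)+(8*a)))))
Apply DISTRIBUTE at LR (target: (4*((6*a)+(8*a)))): ((3*(4*((6*a)+(8*a))))+(z*(4*((6*a)+(8*a))))) -> ((3*((4*(6*a))+(4*(8*a))))+(z*(4*((6*a)+(8*a)))))
Apply DISTRIBUTE at L (target: (3*((4*(6*a))+(4*(8*a))))): ((3*((4*(6*a))+(4*(8*a))))+(z*(4*((6*a)+(8*a))))) -> (((3*(4*(6*a)))+(3*(4*(8*a))))+(z*(4*((6*a)+(8*a)))))
Apply FACTOR at L (target: ((3*(4*(6*a)))+(3*(4*(8*a))))): (((3*(4*(6*a)))+(3*(4*(8*a))))+(z*(4*((6*a)+(8*a))))) -> ((3*((4*(6*a))+(4*(8*a))))+(z*(4*((6*a)+(8*a)))))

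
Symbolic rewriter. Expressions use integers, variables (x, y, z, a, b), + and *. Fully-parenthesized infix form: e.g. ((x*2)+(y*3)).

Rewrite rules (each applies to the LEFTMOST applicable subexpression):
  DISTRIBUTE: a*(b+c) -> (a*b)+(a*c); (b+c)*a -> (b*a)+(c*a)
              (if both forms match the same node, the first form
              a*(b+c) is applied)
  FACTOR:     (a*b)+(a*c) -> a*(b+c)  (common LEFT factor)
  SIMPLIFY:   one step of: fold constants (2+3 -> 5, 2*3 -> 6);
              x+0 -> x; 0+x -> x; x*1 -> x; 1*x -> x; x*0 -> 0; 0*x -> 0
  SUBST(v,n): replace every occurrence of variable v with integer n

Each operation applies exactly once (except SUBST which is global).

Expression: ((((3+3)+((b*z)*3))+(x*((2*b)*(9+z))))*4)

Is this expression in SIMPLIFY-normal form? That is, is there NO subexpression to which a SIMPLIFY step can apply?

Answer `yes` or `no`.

Expression: ((((3+3)+((b*z)*3))+(x*((2*b)*(9+z))))*4)
Scanning for simplifiable subexpressions (pre-order)...
  at root: ((((3+3)+((b*z)*3))+(x*((2*b)*(9+z))))*4) (not simplifiable)
  at L: (((3+3)+((b*z)*3))+(x*((2*b)*(9+z)))) (not simplifiable)
  at LL: ((3+3)+((b*z)*3)) (not simplifiable)
  at LLL: (3+3) (SIMPLIFIABLE)
  at LLR: ((b*z)*3) (not simplifiable)
  at LLRL: (b*z) (not simplifiable)
  at LR: (x*((2*b)*(9+z))) (not simplifiable)
  at LRR: ((2*b)*(9+z)) (not simplifiable)
  at LRRL: (2*b) (not simplifiable)
  at LRRR: (9+z) (not simplifiable)
Found simplifiable subexpr at path LLL: (3+3)
One SIMPLIFY step would give: (((6+((b*z)*3))+(x*((2*b)*(9+z))))*4)
-> NOT in normal form.

Answer: no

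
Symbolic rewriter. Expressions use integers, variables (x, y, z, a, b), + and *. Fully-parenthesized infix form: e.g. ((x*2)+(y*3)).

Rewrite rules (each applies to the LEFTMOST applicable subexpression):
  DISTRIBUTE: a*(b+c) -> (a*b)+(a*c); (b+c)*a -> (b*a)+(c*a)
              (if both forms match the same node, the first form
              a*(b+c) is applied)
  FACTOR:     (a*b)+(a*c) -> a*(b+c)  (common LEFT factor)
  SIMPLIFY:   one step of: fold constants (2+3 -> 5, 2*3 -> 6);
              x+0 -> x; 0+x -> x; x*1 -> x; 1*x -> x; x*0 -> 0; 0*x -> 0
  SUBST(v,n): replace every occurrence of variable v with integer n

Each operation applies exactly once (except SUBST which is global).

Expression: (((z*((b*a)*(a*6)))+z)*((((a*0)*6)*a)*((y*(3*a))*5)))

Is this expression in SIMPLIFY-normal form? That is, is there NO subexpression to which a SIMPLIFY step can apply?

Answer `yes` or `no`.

Answer: no

Derivation:
Expression: (((z*((b*a)*(a*6)))+z)*((((a*0)*6)*a)*((y*(3*a))*5)))
Scanning for simplifiable subexpressions (pre-order)...
  at root: (((z*((b*a)*(a*6)))+z)*((((a*0)*6)*a)*((y*(3*a))*5))) (not simplifiable)
  at L: ((z*((b*a)*(a*6)))+z) (not simplifiable)
  at LL: (z*((b*a)*(a*6))) (not simplifiable)
  at LLR: ((b*a)*(a*6)) (not simplifiable)
  at LLRL: (b*a) (not simplifiable)
  at LLRR: (a*6) (not simplifiable)
  at R: ((((a*0)*6)*a)*((y*(3*a))*5)) (not simplifiable)
  at RL: (((a*0)*6)*a) (not simplifiable)
  at RLL: ((a*0)*6) (not simplifiable)
  at RLLL: (a*0) (SIMPLIFIABLE)
  at RR: ((y*(3*a))*5) (not simplifiable)
  at RRL: (y*(3*a)) (not simplifiable)
  at RRLR: (3*a) (not simplifiable)
Found simplifiable subexpr at path RLLL: (a*0)
One SIMPLIFY step would give: (((z*((b*a)*(a*6)))+z)*(((0*6)*a)*((y*(3*a))*5)))
-> NOT in normal form.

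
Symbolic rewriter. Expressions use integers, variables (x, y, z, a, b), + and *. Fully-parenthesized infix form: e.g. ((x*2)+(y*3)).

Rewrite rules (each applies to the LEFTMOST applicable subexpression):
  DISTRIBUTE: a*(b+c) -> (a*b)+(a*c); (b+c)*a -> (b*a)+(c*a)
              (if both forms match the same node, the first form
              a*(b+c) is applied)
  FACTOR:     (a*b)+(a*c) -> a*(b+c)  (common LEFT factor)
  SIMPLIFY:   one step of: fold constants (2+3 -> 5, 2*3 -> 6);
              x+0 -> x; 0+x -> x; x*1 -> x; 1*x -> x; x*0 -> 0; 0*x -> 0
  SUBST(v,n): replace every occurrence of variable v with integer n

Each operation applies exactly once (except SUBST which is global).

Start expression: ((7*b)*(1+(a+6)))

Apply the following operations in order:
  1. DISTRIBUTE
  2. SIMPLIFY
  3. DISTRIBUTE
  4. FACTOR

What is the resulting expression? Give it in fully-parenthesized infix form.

Start: ((7*b)*(1+(a+6)))
Apply DISTRIBUTE at root (target: ((7*b)*(1+(a+6)))): ((7*b)*(1+(a+6))) -> (((7*b)*1)+((7*b)*(a+6)))
Apply SIMPLIFY at L (target: ((7*b)*1)): (((7*b)*1)+((7*b)*(a+6))) -> ((7*b)+((7*b)*(a+6)))
Apply DISTRIBUTE at R (target: ((7*b)*(a+6))): ((7*b)+((7*b)*(a+6))) -> ((7*b)+(((7*b)*a)+((7*b)*6)))
Apply FACTOR at R (target: (((7*b)*a)+((7*b)*6))): ((7*b)+(((7*b)*a)+((7*b)*6))) -> ((7*b)+((7*b)*(a+6)))

Answer: ((7*b)+((7*b)*(a+6)))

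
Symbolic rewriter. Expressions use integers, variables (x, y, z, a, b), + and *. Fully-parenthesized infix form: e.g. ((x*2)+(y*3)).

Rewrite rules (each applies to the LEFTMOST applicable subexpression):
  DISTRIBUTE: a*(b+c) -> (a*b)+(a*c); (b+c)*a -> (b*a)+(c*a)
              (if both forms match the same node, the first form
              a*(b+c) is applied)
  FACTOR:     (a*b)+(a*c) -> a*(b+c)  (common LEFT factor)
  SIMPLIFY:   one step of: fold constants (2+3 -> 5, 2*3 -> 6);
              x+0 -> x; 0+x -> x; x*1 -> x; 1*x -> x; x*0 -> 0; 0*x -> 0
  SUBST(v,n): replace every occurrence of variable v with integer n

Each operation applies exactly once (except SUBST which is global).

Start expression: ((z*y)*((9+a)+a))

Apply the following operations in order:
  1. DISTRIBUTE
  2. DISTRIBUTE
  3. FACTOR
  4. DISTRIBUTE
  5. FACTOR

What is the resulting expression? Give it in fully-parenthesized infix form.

Start: ((z*y)*((9+a)+a))
Apply DISTRIBUTE at root (target: ((z*y)*((9+a)+a))): ((z*y)*((9+a)+a)) -> (((z*y)*(9+a))+((z*y)*a))
Apply DISTRIBUTE at L (target: ((z*y)*(9+a))): (((z*y)*(9+a))+((z*y)*a)) -> ((((z*y)*9)+((z*y)*a))+((z*y)*a))
Apply FACTOR at L (target: (((z*y)*9)+((z*y)*a))): ((((z*y)*9)+((z*y)*a))+((z*y)*a)) -> (((z*y)*(9+a))+((z*y)*a))
Apply DISTRIBUTE at L (target: ((z*y)*(9+a))): (((z*y)*(9+a))+((z*y)*a)) -> ((((z*y)*9)+((z*y)*a))+((z*y)*a))
Apply FACTOR at L (target: (((z*y)*9)+((z*y)*a))): ((((z*y)*9)+((z*y)*a))+((z*y)*a)) -> (((z*y)*(9+a))+((z*y)*a))

Answer: (((z*y)*(9+a))+((z*y)*a))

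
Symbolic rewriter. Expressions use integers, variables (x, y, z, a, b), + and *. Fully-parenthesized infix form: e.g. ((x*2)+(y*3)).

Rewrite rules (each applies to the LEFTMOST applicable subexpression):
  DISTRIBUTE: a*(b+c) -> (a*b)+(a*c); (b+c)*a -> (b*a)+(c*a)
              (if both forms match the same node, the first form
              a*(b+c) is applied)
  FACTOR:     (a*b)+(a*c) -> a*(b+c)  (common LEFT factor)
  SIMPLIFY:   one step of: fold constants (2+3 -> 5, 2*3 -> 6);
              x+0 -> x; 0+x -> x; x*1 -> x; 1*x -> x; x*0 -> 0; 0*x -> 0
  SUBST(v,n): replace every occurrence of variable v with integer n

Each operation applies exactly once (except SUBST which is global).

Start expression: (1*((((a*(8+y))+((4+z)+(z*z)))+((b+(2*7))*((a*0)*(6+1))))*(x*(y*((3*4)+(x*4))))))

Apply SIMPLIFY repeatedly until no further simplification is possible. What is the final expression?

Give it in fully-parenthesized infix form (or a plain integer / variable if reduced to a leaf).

Answer: (((a*(8+y))+((4+z)+(z*z)))*(x*(y*(12+(x*4)))))

Derivation:
Start: (1*((((a*(8+y))+((4+z)+(z*z)))+((b+(2*7))*((a*0)*(6+1))))*(x*(y*((3*4)+(x*4))))))
Step 1: at root: (1*((((a*(8+y))+((4+z)+(z*z)))+((b+(2*7))*((a*0)*(6+1))))*(x*(y*((3*4)+(x*4)))))) -> ((((a*(8+y))+((4+z)+(z*z)))+((b+(2*7))*((a*0)*(6+1))))*(x*(y*((3*4)+(x*4))))); overall: (1*((((a*(8+y))+((4+z)+(z*z)))+((b+(2*7))*((a*0)*(6+1))))*(x*(y*((3*4)+(x*4)))))) -> ((((a*(8+y))+((4+z)+(z*z)))+((b+(2*7))*((a*0)*(6+1))))*(x*(y*((3*4)+(x*4)))))
Step 2: at LRLR: (2*7) -> 14; overall: ((((a*(8+y))+((4+z)+(z*z)))+((b+(2*7))*((a*0)*(6+1))))*(x*(y*((3*4)+(x*4))))) -> ((((a*(8+y))+((4+z)+(z*z)))+((b+14)*((a*0)*(6+1))))*(x*(y*((3*4)+(x*4)))))
Step 3: at LRRL: (a*0) -> 0; overall: ((((a*(8+y))+((4+z)+(z*z)))+((b+14)*((a*0)*(6+1))))*(x*(y*((3*4)+(x*4))))) -> ((((a*(8+y))+((4+z)+(z*z)))+((b+14)*(0*(6+1))))*(x*(y*((3*4)+(x*4)))))
Step 4: at LRR: (0*(6+1)) -> 0; overall: ((((a*(8+y))+((4+z)+(z*z)))+((b+14)*(0*(6+1))))*(x*(y*((3*4)+(x*4))))) -> ((((a*(8+y))+((4+z)+(z*z)))+((b+14)*0))*(x*(y*((3*4)+(x*4)))))
Step 5: at LR: ((b+14)*0) -> 0; overall: ((((a*(8+y))+((4+z)+(z*z)))+((b+14)*0))*(x*(y*((3*4)+(x*4))))) -> ((((a*(8+y))+((4+z)+(z*z)))+0)*(x*(y*((3*4)+(x*4)))))
Step 6: at L: (((a*(8+y))+((4+z)+(z*z)))+0) -> ((a*(8+y))+((4+z)+(z*z))); overall: ((((a*(8+y))+((4+z)+(z*z)))+0)*(x*(y*((3*4)+(x*4))))) -> (((a*(8+y))+((4+z)+(z*z)))*(x*(y*((3*4)+(x*4)))))
Step 7: at RRRL: (3*4) -> 12; overall: (((a*(8+y))+((4+z)+(z*z)))*(x*(y*((3*4)+(x*4))))) -> (((a*(8+y))+((4+z)+(z*z)))*(x*(y*(12+(x*4)))))
Fixed point: (((a*(8+y))+((4+z)+(z*z)))*(x*(y*(12+(x*4)))))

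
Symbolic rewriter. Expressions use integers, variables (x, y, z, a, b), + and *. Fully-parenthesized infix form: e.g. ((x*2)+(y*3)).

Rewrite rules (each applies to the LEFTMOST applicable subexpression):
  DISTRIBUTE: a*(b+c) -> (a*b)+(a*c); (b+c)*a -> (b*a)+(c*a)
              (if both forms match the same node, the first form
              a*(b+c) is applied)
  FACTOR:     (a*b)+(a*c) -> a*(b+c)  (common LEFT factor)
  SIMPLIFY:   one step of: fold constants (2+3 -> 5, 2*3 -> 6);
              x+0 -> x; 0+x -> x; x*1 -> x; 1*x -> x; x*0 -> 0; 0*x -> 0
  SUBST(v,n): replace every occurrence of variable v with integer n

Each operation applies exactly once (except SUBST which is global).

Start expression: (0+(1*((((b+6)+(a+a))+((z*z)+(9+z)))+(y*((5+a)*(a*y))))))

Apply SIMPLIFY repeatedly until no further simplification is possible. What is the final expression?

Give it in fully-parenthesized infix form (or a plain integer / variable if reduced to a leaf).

Start: (0+(1*((((b+6)+(a+a))+((z*z)+(9+z)))+(y*((5+a)*(a*y))))))
Step 1: at root: (0+(1*((((b+6)+(a+a))+((z*z)+(9+z)))+(y*((5+a)*(a*y)))))) -> (1*((((b+6)+(a+a))+((z*z)+(9+z)))+(y*((5+a)*(a*y))))); overall: (0+(1*((((b+6)+(a+a))+((z*z)+(9+z)))+(y*((5+a)*(a*y)))))) -> (1*((((b+6)+(a+a))+((z*z)+(9+z)))+(y*((5+a)*(a*y)))))
Step 2: at root: (1*((((b+6)+(a+a))+((z*z)+(9+z)))+(y*((5+a)*(a*y))))) -> ((((b+6)+(a+a))+((z*z)+(9+z)))+(y*((5+a)*(a*y)))); overall: (1*((((b+6)+(a+a))+((z*z)+(9+z)))+(y*((5+a)*(a*y))))) -> ((((b+6)+(a+a))+((z*z)+(9+z)))+(y*((5+a)*(a*y))))
Fixed point: ((((b+6)+(a+a))+((z*z)+(9+z)))+(y*((5+a)*(a*y))))

Answer: ((((b+6)+(a+a))+((z*z)+(9+z)))+(y*((5+a)*(a*y))))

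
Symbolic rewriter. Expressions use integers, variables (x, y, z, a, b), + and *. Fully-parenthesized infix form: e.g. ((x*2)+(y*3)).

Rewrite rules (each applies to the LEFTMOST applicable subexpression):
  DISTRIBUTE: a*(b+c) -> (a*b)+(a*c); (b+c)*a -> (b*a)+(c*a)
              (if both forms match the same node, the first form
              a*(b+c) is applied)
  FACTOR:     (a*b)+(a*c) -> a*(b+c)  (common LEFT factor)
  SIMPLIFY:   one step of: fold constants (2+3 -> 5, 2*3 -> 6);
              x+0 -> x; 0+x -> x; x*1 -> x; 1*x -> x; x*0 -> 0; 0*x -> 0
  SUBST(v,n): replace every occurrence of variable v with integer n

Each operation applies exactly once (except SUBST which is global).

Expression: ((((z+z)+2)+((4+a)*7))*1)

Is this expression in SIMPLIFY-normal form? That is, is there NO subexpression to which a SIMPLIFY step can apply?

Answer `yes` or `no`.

Answer: no

Derivation:
Expression: ((((z+z)+2)+((4+a)*7))*1)
Scanning for simplifiable subexpressions (pre-order)...
  at root: ((((z+z)+2)+((4+a)*7))*1) (SIMPLIFIABLE)
  at L: (((z+z)+2)+((4+a)*7)) (not simplifiable)
  at LL: ((z+z)+2) (not simplifiable)
  at LLL: (z+z) (not simplifiable)
  at LR: ((4+a)*7) (not simplifiable)
  at LRL: (4+a) (not simplifiable)
Found simplifiable subexpr at path root: ((((z+z)+2)+((4+a)*7))*1)
One SIMPLIFY step would give: (((z+z)+2)+((4+a)*7))
-> NOT in normal form.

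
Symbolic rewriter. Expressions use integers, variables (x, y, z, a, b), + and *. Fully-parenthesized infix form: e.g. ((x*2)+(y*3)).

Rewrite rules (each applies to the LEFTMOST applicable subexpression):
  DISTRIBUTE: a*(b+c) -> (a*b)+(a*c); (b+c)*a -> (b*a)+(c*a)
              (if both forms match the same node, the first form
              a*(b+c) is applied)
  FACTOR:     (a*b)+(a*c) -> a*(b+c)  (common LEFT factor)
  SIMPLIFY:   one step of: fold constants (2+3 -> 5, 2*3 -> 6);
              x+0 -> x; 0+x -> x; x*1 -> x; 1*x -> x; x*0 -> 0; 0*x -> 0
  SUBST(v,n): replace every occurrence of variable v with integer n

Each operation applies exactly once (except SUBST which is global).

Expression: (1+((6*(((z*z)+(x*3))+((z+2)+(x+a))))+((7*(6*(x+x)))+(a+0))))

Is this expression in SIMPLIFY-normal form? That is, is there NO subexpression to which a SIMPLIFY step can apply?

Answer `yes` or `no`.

Expression: (1+((6*(((z*z)+(x*3))+((z+2)+(x+a))))+((7*(6*(x+x)))+(a+0))))
Scanning for simplifiable subexpressions (pre-order)...
  at root: (1+((6*(((z*z)+(x*3))+((z+2)+(x+a))))+((7*(6*(x+x)))+(a+0)))) (not simplifiable)
  at R: ((6*(((z*z)+(x*3))+((z+2)+(x+a))))+((7*(6*(x+x)))+(a+0))) (not simplifiable)
  at RL: (6*(((z*z)+(x*3))+((z+2)+(x+a)))) (not simplifiable)
  at RLR: (((z*z)+(x*3))+((z+2)+(x+a))) (not simplifiable)
  at RLRL: ((z*z)+(x*3)) (not simplifiable)
  at RLRLL: (z*z) (not simplifiable)
  at RLRLR: (x*3) (not simplifiable)
  at RLRR: ((z+2)+(x+a)) (not simplifiable)
  at RLRRL: (z+2) (not simplifiable)
  at RLRRR: (x+a) (not simplifiable)
  at RR: ((7*(6*(x+x)))+(a+0)) (not simplifiable)
  at RRL: (7*(6*(x+x))) (not simplifiable)
  at RRLR: (6*(x+x)) (not simplifiable)
  at RRLRR: (x+x) (not simplifiable)
  at RRR: (a+0) (SIMPLIFIABLE)
Found simplifiable subexpr at path RRR: (a+0)
One SIMPLIFY step would give: (1+((6*(((z*z)+(x*3))+((z+2)+(x+a))))+((7*(6*(x+x)))+a)))
-> NOT in normal form.

Answer: no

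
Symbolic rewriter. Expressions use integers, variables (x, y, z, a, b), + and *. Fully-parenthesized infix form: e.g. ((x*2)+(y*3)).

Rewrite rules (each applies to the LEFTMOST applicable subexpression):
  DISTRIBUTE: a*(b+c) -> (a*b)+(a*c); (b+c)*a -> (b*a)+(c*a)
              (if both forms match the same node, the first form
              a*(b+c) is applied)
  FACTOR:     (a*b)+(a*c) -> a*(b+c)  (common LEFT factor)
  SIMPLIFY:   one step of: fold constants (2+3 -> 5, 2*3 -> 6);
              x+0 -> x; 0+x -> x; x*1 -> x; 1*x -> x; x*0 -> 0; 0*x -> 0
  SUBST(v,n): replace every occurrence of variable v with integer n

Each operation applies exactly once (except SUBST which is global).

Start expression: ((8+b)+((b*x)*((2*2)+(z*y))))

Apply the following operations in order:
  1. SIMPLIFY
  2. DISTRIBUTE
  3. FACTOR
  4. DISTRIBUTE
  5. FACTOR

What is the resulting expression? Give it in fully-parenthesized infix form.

Answer: ((8+b)+((b*x)*(4+(z*y))))

Derivation:
Start: ((8+b)+((b*x)*((2*2)+(z*y))))
Apply SIMPLIFY at RRL (target: (2*2)): ((8+b)+((b*x)*((2*2)+(z*y)))) -> ((8+b)+((b*x)*(4+(z*y))))
Apply DISTRIBUTE at R (target: ((b*x)*(4+(z*y)))): ((8+b)+((b*x)*(4+(z*y)))) -> ((8+b)+(((b*x)*4)+((b*x)*(z*y))))
Apply FACTOR at R (target: (((b*x)*4)+((b*x)*(z*y)))): ((8+b)+(((b*x)*4)+((b*x)*(z*y)))) -> ((8+b)+((b*x)*(4+(z*y))))
Apply DISTRIBUTE at R (target: ((b*x)*(4+(z*y)))): ((8+b)+((b*x)*(4+(z*y)))) -> ((8+b)+(((b*x)*4)+((b*x)*(z*y))))
Apply FACTOR at R (target: (((b*x)*4)+((b*x)*(z*y)))): ((8+b)+(((b*x)*4)+((b*x)*(z*y)))) -> ((8+b)+((b*x)*(4+(z*y))))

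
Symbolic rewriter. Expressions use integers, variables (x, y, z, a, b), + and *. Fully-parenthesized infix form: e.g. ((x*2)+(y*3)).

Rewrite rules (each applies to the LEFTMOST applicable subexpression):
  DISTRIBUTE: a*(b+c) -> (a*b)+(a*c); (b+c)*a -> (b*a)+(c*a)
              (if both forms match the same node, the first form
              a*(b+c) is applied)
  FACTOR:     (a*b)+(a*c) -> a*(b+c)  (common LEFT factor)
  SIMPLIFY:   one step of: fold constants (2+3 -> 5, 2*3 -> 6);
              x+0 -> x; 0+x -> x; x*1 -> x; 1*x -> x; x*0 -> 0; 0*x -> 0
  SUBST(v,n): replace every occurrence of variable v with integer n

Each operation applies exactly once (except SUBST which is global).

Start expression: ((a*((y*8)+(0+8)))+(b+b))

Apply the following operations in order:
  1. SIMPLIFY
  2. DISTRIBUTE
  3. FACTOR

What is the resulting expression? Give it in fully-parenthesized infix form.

Answer: ((a*((y*8)+8))+(b+b))

Derivation:
Start: ((a*((y*8)+(0+8)))+(b+b))
Apply SIMPLIFY at LRR (target: (0+8)): ((a*((y*8)+(0+8)))+(b+b)) -> ((a*((y*8)+8))+(b+b))
Apply DISTRIBUTE at L (target: (a*((y*8)+8))): ((a*((y*8)+8))+(b+b)) -> (((a*(y*8))+(a*8))+(b+b))
Apply FACTOR at L (target: ((a*(y*8))+(a*8))): (((a*(y*8))+(a*8))+(b+b)) -> ((a*((y*8)+8))+(b+b))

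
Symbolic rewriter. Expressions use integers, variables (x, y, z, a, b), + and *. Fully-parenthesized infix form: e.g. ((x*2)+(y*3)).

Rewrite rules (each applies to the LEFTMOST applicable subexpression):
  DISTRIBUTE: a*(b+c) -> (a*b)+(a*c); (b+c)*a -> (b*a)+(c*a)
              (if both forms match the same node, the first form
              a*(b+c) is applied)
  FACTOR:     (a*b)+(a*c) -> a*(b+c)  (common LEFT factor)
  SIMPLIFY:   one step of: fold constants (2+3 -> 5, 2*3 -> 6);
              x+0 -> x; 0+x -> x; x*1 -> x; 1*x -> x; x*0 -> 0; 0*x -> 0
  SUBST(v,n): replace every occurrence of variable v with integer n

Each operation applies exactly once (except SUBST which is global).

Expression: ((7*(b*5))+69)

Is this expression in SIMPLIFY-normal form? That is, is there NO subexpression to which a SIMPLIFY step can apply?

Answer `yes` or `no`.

Answer: yes

Derivation:
Expression: ((7*(b*5))+69)
Scanning for simplifiable subexpressions (pre-order)...
  at root: ((7*(b*5))+69) (not simplifiable)
  at L: (7*(b*5)) (not simplifiable)
  at LR: (b*5) (not simplifiable)
Result: no simplifiable subexpression found -> normal form.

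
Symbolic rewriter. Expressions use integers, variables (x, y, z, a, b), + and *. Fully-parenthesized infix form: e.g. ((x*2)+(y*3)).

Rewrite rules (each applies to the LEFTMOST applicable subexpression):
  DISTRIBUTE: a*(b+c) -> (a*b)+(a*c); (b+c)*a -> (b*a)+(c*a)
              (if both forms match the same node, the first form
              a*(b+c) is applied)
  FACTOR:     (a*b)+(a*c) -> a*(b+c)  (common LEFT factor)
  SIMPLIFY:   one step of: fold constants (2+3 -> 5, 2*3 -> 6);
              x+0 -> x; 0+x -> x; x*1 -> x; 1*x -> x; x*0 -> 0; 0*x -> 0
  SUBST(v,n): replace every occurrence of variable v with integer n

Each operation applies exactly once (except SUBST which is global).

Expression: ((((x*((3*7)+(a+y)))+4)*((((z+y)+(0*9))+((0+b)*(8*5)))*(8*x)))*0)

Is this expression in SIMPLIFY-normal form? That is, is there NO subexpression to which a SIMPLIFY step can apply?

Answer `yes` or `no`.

Answer: no

Derivation:
Expression: ((((x*((3*7)+(a+y)))+4)*((((z+y)+(0*9))+((0+b)*(8*5)))*(8*x)))*0)
Scanning for simplifiable subexpressions (pre-order)...
  at root: ((((x*((3*7)+(a+y)))+4)*((((z+y)+(0*9))+((0+b)*(8*5)))*(8*x)))*0) (SIMPLIFIABLE)
  at L: (((x*((3*7)+(a+y)))+4)*((((z+y)+(0*9))+((0+b)*(8*5)))*(8*x))) (not simplifiable)
  at LL: ((x*((3*7)+(a+y)))+4) (not simplifiable)
  at LLL: (x*((3*7)+(a+y))) (not simplifiable)
  at LLLR: ((3*7)+(a+y)) (not simplifiable)
  at LLLRL: (3*7) (SIMPLIFIABLE)
  at LLLRR: (a+y) (not simplifiable)
  at LR: ((((z+y)+(0*9))+((0+b)*(8*5)))*(8*x)) (not simplifiable)
  at LRL: (((z+y)+(0*9))+((0+b)*(8*5))) (not simplifiable)
  at LRLL: ((z+y)+(0*9)) (not simplifiable)
  at LRLLL: (z+y) (not simplifiable)
  at LRLLR: (0*9) (SIMPLIFIABLE)
  at LRLR: ((0+b)*(8*5)) (not simplifiable)
  at LRLRL: (0+b) (SIMPLIFIABLE)
  at LRLRR: (8*5) (SIMPLIFIABLE)
  at LRR: (8*x) (not simplifiable)
Found simplifiable subexpr at path root: ((((x*((3*7)+(a+y)))+4)*((((z+y)+(0*9))+((0+b)*(8*5)))*(8*x)))*0)
One SIMPLIFY step would give: 0
-> NOT in normal form.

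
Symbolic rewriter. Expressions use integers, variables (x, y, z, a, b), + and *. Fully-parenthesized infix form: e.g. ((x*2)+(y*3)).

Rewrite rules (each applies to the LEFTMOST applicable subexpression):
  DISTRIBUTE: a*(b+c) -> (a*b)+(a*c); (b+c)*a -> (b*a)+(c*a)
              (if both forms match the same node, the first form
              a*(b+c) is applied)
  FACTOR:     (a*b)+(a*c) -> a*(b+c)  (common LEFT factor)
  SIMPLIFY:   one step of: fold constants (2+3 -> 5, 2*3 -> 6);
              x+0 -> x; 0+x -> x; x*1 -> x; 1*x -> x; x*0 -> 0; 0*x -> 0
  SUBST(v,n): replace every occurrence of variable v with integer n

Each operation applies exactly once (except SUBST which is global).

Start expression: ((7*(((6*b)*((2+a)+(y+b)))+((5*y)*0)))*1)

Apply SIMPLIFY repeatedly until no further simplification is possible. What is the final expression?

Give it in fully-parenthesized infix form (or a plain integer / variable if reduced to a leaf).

Answer: (7*((6*b)*((2+a)+(y+b))))

Derivation:
Start: ((7*(((6*b)*((2+a)+(y+b)))+((5*y)*0)))*1)
Step 1: at root: ((7*(((6*b)*((2+a)+(y+b)))+((5*y)*0)))*1) -> (7*(((6*b)*((2+a)+(y+b)))+((5*y)*0))); overall: ((7*(((6*b)*((2+a)+(y+b)))+((5*y)*0)))*1) -> (7*(((6*b)*((2+a)+(y+b)))+((5*y)*0)))
Step 2: at RR: ((5*y)*0) -> 0; overall: (7*(((6*b)*((2+a)+(y+b)))+((5*y)*0))) -> (7*(((6*b)*((2+a)+(y+b)))+0))
Step 3: at R: (((6*b)*((2+a)+(y+b)))+0) -> ((6*b)*((2+a)+(y+b))); overall: (7*(((6*b)*((2+a)+(y+b)))+0)) -> (7*((6*b)*((2+a)+(y+b))))
Fixed point: (7*((6*b)*((2+a)+(y+b))))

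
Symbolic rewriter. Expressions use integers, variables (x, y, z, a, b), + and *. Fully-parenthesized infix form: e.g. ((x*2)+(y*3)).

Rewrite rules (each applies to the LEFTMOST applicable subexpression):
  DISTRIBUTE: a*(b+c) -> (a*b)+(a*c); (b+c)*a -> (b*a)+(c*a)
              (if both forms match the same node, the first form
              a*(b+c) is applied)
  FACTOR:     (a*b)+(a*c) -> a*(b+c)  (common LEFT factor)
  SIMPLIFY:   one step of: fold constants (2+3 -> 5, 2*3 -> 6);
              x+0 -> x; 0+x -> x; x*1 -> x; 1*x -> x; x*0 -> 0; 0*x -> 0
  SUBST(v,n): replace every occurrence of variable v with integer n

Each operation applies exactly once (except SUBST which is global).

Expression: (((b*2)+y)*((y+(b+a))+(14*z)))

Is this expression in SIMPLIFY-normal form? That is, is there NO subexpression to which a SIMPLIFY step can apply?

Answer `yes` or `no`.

Expression: (((b*2)+y)*((y+(b+a))+(14*z)))
Scanning for simplifiable subexpressions (pre-order)...
  at root: (((b*2)+y)*((y+(b+a))+(14*z))) (not simplifiable)
  at L: ((b*2)+y) (not simplifiable)
  at LL: (b*2) (not simplifiable)
  at R: ((y+(b+a))+(14*z)) (not simplifiable)
  at RL: (y+(b+a)) (not simplifiable)
  at RLR: (b+a) (not simplifiable)
  at RR: (14*z) (not simplifiable)
Result: no simplifiable subexpression found -> normal form.

Answer: yes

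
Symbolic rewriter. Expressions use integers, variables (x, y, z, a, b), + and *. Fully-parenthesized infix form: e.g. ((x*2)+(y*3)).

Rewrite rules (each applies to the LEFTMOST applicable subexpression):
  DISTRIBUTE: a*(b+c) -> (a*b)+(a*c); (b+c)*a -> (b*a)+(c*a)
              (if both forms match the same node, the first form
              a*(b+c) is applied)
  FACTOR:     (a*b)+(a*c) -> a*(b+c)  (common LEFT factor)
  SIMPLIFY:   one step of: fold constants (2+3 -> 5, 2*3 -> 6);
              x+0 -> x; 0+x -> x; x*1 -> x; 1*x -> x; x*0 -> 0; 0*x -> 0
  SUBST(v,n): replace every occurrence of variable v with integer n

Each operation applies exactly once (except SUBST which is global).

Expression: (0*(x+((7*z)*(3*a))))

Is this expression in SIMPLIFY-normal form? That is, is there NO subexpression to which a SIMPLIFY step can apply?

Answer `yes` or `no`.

Answer: no

Derivation:
Expression: (0*(x+((7*z)*(3*a))))
Scanning for simplifiable subexpressions (pre-order)...
  at root: (0*(x+((7*z)*(3*a)))) (SIMPLIFIABLE)
  at R: (x+((7*z)*(3*a))) (not simplifiable)
  at RR: ((7*z)*(3*a)) (not simplifiable)
  at RRL: (7*z) (not simplifiable)
  at RRR: (3*a) (not simplifiable)
Found simplifiable subexpr at path root: (0*(x+((7*z)*(3*a))))
One SIMPLIFY step would give: 0
-> NOT in normal form.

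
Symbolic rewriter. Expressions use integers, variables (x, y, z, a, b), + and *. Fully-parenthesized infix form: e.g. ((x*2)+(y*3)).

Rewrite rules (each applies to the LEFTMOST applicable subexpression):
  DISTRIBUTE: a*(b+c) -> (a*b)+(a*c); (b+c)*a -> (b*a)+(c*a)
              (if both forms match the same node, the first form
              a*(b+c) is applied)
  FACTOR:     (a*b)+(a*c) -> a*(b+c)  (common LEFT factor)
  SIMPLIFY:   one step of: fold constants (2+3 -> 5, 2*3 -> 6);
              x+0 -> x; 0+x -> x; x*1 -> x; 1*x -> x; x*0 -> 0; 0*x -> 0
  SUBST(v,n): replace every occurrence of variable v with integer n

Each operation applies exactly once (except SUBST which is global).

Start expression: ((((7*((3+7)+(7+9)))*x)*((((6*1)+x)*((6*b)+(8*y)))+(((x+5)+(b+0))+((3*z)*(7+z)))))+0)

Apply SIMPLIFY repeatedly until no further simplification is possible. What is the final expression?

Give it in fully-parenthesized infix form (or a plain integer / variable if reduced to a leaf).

Start: ((((7*((3+7)+(7+9)))*x)*((((6*1)+x)*((6*b)+(8*y)))+(((x+5)+(b+0))+((3*z)*(7+z)))))+0)
Step 1: at root: ((((7*((3+7)+(7+9)))*x)*((((6*1)+x)*((6*b)+(8*y)))+(((x+5)+(b+0))+((3*z)*(7+z)))))+0) -> (((7*((3+7)+(7+9)))*x)*((((6*1)+x)*((6*b)+(8*y)))+(((x+5)+(b+0))+((3*z)*(7+z))))); overall: ((((7*((3+7)+(7+9)))*x)*((((6*1)+x)*((6*b)+(8*y)))+(((x+5)+(b+0))+((3*z)*(7+z)))))+0) -> (((7*((3+7)+(7+9)))*x)*((((6*1)+x)*((6*b)+(8*y)))+(((x+5)+(b+0))+((3*z)*(7+z)))))
Step 2: at LLRL: (3+7) -> 10; overall: (((7*((3+7)+(7+9)))*x)*((((6*1)+x)*((6*b)+(8*y)))+(((x+5)+(b+0))+((3*z)*(7+z))))) -> (((7*(10+(7+9)))*x)*((((6*1)+x)*((6*b)+(8*y)))+(((x+5)+(b+0))+((3*z)*(7+z)))))
Step 3: at LLRR: (7+9) -> 16; overall: (((7*(10+(7+9)))*x)*((((6*1)+x)*((6*b)+(8*y)))+(((x+5)+(b+0))+((3*z)*(7+z))))) -> (((7*(10+16))*x)*((((6*1)+x)*((6*b)+(8*y)))+(((x+5)+(b+0))+((3*z)*(7+z)))))
Step 4: at LLR: (10+16) -> 26; overall: (((7*(10+16))*x)*((((6*1)+x)*((6*b)+(8*y)))+(((x+5)+(b+0))+((3*z)*(7+z))))) -> (((7*26)*x)*((((6*1)+x)*((6*b)+(8*y)))+(((x+5)+(b+0))+((3*z)*(7+z)))))
Step 5: at LL: (7*26) -> 182; overall: (((7*26)*x)*((((6*1)+x)*((6*b)+(8*y)))+(((x+5)+(b+0))+((3*z)*(7+z))))) -> ((182*x)*((((6*1)+x)*((6*b)+(8*y)))+(((x+5)+(b+0))+((3*z)*(7+z)))))
Step 6: at RLLL: (6*1) -> 6; overall: ((182*x)*((((6*1)+x)*((6*b)+(8*y)))+(((x+5)+(b+0))+((3*z)*(7+z))))) -> ((182*x)*(((6+x)*((6*b)+(8*y)))+(((x+5)+(b+0))+((3*z)*(7+z)))))
Step 7: at RRLR: (b+0) -> b; overall: ((182*x)*(((6+x)*((6*b)+(8*y)))+(((x+5)+(b+0))+((3*z)*(7+z))))) -> ((182*x)*(((6+x)*((6*b)+(8*y)))+(((x+5)+b)+((3*z)*(7+z)))))
Fixed point: ((182*x)*(((6+x)*((6*b)+(8*y)))+(((x+5)+b)+((3*z)*(7+z)))))

Answer: ((182*x)*(((6+x)*((6*b)+(8*y)))+(((x+5)+b)+((3*z)*(7+z)))))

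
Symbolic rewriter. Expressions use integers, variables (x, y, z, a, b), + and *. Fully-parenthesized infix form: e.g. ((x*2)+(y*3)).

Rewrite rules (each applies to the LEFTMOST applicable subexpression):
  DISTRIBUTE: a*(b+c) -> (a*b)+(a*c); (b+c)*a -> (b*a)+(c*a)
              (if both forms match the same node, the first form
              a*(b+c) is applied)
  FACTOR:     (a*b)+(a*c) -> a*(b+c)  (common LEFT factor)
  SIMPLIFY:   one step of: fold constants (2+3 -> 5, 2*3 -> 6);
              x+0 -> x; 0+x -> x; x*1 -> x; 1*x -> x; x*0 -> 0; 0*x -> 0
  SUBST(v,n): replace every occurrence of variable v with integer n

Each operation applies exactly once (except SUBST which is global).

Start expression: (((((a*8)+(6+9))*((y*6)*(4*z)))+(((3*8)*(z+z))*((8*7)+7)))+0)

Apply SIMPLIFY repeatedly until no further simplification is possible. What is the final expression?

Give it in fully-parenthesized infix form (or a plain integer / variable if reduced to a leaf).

Answer: ((((a*8)+15)*((y*6)*(4*z)))+((24*(z+z))*63))

Derivation:
Start: (((((a*8)+(6+9))*((y*6)*(4*z)))+(((3*8)*(z+z))*((8*7)+7)))+0)
Step 1: at root: (((((a*8)+(6+9))*((y*6)*(4*z)))+(((3*8)*(z+z))*((8*7)+7)))+0) -> ((((a*8)+(6+9))*((y*6)*(4*z)))+(((3*8)*(z+z))*((8*7)+7))); overall: (((((a*8)+(6+9))*((y*6)*(4*z)))+(((3*8)*(z+z))*((8*7)+7)))+0) -> ((((a*8)+(6+9))*((y*6)*(4*z)))+(((3*8)*(z+z))*((8*7)+7)))
Step 2: at LLR: (6+9) -> 15; overall: ((((a*8)+(6+9))*((y*6)*(4*z)))+(((3*8)*(z+z))*((8*7)+7))) -> ((((a*8)+15)*((y*6)*(4*z)))+(((3*8)*(z+z))*((8*7)+7)))
Step 3: at RLL: (3*8) -> 24; overall: ((((a*8)+15)*((y*6)*(4*z)))+(((3*8)*(z+z))*((8*7)+7))) -> ((((a*8)+15)*((y*6)*(4*z)))+((24*(z+z))*((8*7)+7)))
Step 4: at RRL: (8*7) -> 56; overall: ((((a*8)+15)*((y*6)*(4*z)))+((24*(z+z))*((8*7)+7))) -> ((((a*8)+15)*((y*6)*(4*z)))+((24*(z+z))*(56+7)))
Step 5: at RR: (56+7) -> 63; overall: ((((a*8)+15)*((y*6)*(4*z)))+((24*(z+z))*(56+7))) -> ((((a*8)+15)*((y*6)*(4*z)))+((24*(z+z))*63))
Fixed point: ((((a*8)+15)*((y*6)*(4*z)))+((24*(z+z))*63))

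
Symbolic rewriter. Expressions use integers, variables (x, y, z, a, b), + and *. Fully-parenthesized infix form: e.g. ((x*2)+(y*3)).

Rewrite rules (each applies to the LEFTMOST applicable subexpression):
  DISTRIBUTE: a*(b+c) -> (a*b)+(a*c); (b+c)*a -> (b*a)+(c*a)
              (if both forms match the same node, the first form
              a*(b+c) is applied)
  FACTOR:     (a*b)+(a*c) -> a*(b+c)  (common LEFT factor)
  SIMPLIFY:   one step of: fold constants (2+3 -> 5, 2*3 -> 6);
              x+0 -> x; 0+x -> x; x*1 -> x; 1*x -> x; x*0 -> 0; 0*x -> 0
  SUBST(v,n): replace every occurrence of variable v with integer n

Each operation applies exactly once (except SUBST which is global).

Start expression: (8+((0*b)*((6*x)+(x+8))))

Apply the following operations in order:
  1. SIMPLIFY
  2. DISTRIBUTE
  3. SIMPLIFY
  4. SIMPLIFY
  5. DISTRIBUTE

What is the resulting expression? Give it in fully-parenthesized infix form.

Start: (8+((0*b)*((6*x)+(x+8))))
Apply SIMPLIFY at RL (target: (0*b)): (8+((0*b)*((6*x)+(x+8)))) -> (8+(0*((6*x)+(x+8))))
Apply DISTRIBUTE at R (target: (0*((6*x)+(x+8)))): (8+(0*((6*x)+(x+8)))) -> (8+((0*(6*x))+(0*(x+8))))
Apply SIMPLIFY at RL (target: (0*(6*x))): (8+((0*(6*x))+(0*(x+8)))) -> (8+(0+(0*(x+8))))
Apply SIMPLIFY at R (target: (0+(0*(x+8)))): (8+(0+(0*(x+8)))) -> (8+(0*(x+8)))
Apply DISTRIBUTE at R (target: (0*(x+8))): (8+(0*(x+8))) -> (8+((0*x)+(0*8)))

Answer: (8+((0*x)+(0*8)))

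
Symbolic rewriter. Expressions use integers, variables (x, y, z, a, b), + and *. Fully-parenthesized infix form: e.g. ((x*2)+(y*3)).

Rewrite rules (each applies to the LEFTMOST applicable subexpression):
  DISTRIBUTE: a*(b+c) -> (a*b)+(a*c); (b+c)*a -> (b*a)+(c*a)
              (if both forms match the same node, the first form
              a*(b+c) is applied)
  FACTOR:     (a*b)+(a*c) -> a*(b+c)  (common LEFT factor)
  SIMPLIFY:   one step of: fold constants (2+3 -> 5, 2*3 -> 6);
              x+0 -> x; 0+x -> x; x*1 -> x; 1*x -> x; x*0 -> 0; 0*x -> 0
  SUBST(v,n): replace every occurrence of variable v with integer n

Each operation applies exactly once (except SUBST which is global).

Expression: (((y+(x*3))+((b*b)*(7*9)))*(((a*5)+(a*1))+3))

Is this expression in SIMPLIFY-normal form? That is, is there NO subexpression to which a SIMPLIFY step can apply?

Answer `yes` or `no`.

Answer: no

Derivation:
Expression: (((y+(x*3))+((b*b)*(7*9)))*(((a*5)+(a*1))+3))
Scanning for simplifiable subexpressions (pre-order)...
  at root: (((y+(x*3))+((b*b)*(7*9)))*(((a*5)+(a*1))+3)) (not simplifiable)
  at L: ((y+(x*3))+((b*b)*(7*9))) (not simplifiable)
  at LL: (y+(x*3)) (not simplifiable)
  at LLR: (x*3) (not simplifiable)
  at LR: ((b*b)*(7*9)) (not simplifiable)
  at LRL: (b*b) (not simplifiable)
  at LRR: (7*9) (SIMPLIFIABLE)
  at R: (((a*5)+(a*1))+3) (not simplifiable)
  at RL: ((a*5)+(a*1)) (not simplifiable)
  at RLL: (a*5) (not simplifiable)
  at RLR: (a*1) (SIMPLIFIABLE)
Found simplifiable subexpr at path LRR: (7*9)
One SIMPLIFY step would give: (((y+(x*3))+((b*b)*63))*(((a*5)+(a*1))+3))
-> NOT in normal form.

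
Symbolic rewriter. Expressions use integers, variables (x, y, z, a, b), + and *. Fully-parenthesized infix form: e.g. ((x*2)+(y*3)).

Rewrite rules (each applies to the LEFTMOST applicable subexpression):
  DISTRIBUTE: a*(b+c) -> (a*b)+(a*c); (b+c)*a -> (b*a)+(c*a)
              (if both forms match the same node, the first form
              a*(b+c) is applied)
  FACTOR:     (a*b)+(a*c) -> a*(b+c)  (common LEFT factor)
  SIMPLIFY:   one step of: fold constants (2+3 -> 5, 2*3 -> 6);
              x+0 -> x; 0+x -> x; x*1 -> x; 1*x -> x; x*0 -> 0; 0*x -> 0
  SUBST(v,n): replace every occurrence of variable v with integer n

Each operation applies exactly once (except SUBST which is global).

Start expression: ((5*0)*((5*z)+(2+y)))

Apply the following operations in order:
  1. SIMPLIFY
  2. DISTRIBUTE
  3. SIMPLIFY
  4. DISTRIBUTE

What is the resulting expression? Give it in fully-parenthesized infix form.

Answer: (0+((0*2)+(0*y)))

Derivation:
Start: ((5*0)*((5*z)+(2+y)))
Apply SIMPLIFY at L (target: (5*0)): ((5*0)*((5*z)+(2+y))) -> (0*((5*z)+(2+y)))
Apply DISTRIBUTE at root (target: (0*((5*z)+(2+y)))): (0*((5*z)+(2+y))) -> ((0*(5*z))+(0*(2+y)))
Apply SIMPLIFY at L (target: (0*(5*z))): ((0*(5*z))+(0*(2+y))) -> (0+(0*(2+y)))
Apply DISTRIBUTE at R (target: (0*(2+y))): (0+(0*(2+y))) -> (0+((0*2)+(0*y)))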